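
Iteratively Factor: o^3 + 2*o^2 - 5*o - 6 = (o - 2)*(o^2 + 4*o + 3) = (o - 2)*(o + 1)*(o + 3)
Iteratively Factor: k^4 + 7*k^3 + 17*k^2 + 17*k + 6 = (k + 3)*(k^3 + 4*k^2 + 5*k + 2) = (k + 2)*(k + 3)*(k^2 + 2*k + 1) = (k + 1)*(k + 2)*(k + 3)*(k + 1)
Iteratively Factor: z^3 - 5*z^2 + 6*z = (z - 3)*(z^2 - 2*z) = z*(z - 3)*(z - 2)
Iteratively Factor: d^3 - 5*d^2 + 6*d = (d - 3)*(d^2 - 2*d) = (d - 3)*(d - 2)*(d)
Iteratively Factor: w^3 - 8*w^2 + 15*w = (w)*(w^2 - 8*w + 15) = w*(w - 5)*(w - 3)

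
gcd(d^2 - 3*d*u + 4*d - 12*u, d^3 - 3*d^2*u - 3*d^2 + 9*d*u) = -d + 3*u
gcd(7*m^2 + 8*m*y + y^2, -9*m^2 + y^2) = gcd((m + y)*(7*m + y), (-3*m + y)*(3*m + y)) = 1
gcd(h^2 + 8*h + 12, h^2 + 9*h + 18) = h + 6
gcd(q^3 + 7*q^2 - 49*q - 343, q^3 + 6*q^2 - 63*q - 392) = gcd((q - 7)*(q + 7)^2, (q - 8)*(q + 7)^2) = q^2 + 14*q + 49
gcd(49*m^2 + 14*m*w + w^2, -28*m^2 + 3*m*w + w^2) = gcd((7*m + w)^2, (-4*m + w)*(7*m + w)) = 7*m + w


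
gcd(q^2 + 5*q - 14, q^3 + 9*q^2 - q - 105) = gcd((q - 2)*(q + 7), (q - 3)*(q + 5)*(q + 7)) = q + 7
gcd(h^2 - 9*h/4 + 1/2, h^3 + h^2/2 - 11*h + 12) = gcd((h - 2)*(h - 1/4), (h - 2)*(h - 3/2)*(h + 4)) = h - 2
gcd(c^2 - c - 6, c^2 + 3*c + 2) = c + 2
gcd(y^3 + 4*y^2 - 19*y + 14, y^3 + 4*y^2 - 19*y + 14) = y^3 + 4*y^2 - 19*y + 14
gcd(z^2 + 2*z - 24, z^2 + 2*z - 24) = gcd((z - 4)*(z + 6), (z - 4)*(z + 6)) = z^2 + 2*z - 24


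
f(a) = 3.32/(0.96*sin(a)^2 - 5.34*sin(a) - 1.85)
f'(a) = 3.32*(-1.92*sin(a)*cos(a) + 5.34*cos(a))/(0.96*sin(a)^2 - 5.34*sin(a) - 1.85)^2 = (17.7288 - 6.3744*sin(a))*cos(a)/(-0.96*sin(a)^2 + 5.34*sin(a) + 1.85)^2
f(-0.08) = -2.34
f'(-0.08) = 9.05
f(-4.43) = -0.54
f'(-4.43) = -0.09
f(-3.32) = -1.20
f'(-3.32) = -2.13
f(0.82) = -0.63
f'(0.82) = 0.32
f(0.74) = -0.66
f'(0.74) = 0.39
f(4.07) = 1.09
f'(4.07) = -1.48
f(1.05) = -0.58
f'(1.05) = 0.18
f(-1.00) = 1.00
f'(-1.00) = 1.13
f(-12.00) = -0.75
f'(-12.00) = 0.61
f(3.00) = -1.28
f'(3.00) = -2.49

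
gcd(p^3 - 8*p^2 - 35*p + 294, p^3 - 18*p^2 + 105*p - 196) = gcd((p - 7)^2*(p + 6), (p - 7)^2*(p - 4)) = p^2 - 14*p + 49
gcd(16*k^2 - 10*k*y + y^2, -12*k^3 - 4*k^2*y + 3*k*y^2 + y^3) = -2*k + y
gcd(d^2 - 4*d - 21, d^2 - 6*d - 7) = d - 7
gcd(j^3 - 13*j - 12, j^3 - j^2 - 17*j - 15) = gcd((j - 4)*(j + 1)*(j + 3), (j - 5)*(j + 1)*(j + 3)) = j^2 + 4*j + 3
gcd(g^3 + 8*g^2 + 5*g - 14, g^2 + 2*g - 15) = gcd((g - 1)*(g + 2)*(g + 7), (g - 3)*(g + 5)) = 1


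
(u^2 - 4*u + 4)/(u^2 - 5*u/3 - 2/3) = 3*(u - 2)/(3*u + 1)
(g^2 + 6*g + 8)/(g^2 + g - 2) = (g + 4)/(g - 1)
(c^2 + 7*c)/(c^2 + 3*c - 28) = c/(c - 4)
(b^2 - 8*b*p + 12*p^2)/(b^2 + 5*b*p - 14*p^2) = (b - 6*p)/(b + 7*p)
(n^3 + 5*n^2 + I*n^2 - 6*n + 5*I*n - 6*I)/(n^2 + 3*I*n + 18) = (n^3 + n^2*(5 + I) + n*(-6 + 5*I) - 6*I)/(n^2 + 3*I*n + 18)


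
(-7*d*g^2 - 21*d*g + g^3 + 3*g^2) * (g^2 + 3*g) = -7*d*g^4 - 42*d*g^3 - 63*d*g^2 + g^5 + 6*g^4 + 9*g^3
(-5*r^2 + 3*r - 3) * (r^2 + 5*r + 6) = -5*r^4 - 22*r^3 - 18*r^2 + 3*r - 18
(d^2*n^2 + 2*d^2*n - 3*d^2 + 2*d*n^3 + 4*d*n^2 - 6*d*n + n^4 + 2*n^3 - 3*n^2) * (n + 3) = d^2*n^3 + 5*d^2*n^2 + 3*d^2*n - 9*d^2 + 2*d*n^4 + 10*d*n^3 + 6*d*n^2 - 18*d*n + n^5 + 5*n^4 + 3*n^3 - 9*n^2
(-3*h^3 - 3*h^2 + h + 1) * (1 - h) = 3*h^4 - 4*h^2 + 1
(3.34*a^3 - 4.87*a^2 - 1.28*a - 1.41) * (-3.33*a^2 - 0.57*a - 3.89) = -11.1222*a^5 + 14.3133*a^4 - 5.9543*a^3 + 24.3692*a^2 + 5.7829*a + 5.4849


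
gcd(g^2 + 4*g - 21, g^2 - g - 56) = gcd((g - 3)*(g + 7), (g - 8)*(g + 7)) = g + 7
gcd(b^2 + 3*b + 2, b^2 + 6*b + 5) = b + 1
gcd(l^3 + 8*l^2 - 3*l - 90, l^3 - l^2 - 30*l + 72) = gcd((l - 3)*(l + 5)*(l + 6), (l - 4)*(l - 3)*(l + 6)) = l^2 + 3*l - 18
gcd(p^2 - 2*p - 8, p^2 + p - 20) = p - 4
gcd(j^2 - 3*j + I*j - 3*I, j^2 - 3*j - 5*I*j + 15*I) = j - 3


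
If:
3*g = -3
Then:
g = -1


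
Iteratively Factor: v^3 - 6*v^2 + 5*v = (v - 1)*(v^2 - 5*v) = (v - 5)*(v - 1)*(v)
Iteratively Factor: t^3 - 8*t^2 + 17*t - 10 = (t - 5)*(t^2 - 3*t + 2) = (t - 5)*(t - 2)*(t - 1)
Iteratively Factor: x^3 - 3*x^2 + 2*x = (x)*(x^2 - 3*x + 2) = x*(x - 1)*(x - 2)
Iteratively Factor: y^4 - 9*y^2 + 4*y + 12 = (y - 2)*(y^3 + 2*y^2 - 5*y - 6) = (y - 2)^2*(y^2 + 4*y + 3) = (y - 2)^2*(y + 1)*(y + 3)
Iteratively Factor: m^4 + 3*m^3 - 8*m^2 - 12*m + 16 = (m + 4)*(m^3 - m^2 - 4*m + 4) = (m - 2)*(m + 4)*(m^2 + m - 2) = (m - 2)*(m + 2)*(m + 4)*(m - 1)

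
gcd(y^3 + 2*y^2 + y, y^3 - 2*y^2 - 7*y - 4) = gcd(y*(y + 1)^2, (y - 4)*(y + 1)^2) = y^2 + 2*y + 1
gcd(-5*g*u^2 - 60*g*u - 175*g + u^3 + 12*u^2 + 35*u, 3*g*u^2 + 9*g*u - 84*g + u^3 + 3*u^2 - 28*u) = u + 7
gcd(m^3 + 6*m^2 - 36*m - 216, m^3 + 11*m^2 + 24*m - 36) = m^2 + 12*m + 36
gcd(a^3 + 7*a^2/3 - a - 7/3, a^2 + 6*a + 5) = a + 1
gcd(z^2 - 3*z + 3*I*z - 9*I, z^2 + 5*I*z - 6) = z + 3*I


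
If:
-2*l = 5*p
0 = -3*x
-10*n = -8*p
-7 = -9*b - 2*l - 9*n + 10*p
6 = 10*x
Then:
No Solution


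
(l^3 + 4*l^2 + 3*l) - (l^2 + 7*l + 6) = l^3 + 3*l^2 - 4*l - 6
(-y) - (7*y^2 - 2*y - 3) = -7*y^2 + y + 3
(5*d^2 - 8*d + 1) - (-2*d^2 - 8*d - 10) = 7*d^2 + 11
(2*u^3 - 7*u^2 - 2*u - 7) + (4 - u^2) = 2*u^3 - 8*u^2 - 2*u - 3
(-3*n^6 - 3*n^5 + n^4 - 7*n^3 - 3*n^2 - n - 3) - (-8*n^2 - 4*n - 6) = -3*n^6 - 3*n^5 + n^4 - 7*n^3 + 5*n^2 + 3*n + 3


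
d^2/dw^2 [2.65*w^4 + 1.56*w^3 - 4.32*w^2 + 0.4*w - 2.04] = 31.8*w^2 + 9.36*w - 8.64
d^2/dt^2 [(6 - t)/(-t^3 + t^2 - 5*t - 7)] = 2*((t - 6)*(3*t^2 - 2*t + 5)^2 + (-3*t^2 + 2*t - (t - 6)*(3*t - 1) - 5)*(t^3 - t^2 + 5*t + 7))/(t^3 - t^2 + 5*t + 7)^3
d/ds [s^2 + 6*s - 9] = 2*s + 6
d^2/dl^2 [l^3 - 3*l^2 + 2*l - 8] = 6*l - 6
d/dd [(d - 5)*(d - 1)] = 2*d - 6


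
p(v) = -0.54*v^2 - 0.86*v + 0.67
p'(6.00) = -7.34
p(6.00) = -23.93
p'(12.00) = -13.82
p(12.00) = -87.41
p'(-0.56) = -0.26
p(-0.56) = 0.98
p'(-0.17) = -0.68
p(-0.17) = 0.80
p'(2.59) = -3.66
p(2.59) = -5.18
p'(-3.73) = 3.17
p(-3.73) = -3.64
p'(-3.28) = 2.68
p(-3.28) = -2.32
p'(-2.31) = 1.63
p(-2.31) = -0.22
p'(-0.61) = -0.20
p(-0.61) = 0.99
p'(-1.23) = 0.47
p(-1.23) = 0.91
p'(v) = -1.08*v - 0.86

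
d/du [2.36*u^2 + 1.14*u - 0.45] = 4.72*u + 1.14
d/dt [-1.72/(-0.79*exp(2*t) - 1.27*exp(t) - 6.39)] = (-2.7176*exp(t) - 2.1844)*exp(t)/(0.79*exp(2*t) + 1.27*exp(t) + 6.39)^2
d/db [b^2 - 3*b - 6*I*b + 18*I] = 2*b - 3 - 6*I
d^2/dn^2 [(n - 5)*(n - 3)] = 2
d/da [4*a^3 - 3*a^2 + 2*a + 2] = 12*a^2 - 6*a + 2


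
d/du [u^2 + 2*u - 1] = 2*u + 2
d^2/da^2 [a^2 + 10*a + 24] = 2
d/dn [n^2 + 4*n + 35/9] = 2*n + 4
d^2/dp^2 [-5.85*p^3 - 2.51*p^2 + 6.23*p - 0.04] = -35.1*p - 5.02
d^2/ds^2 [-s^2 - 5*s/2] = -2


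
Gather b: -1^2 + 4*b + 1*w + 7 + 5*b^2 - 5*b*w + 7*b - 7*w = 5*b^2 + b*(11 - 5*w) - 6*w + 6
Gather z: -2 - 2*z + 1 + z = -z - 1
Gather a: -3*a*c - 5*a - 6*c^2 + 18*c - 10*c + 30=a*(-3*c - 5) - 6*c^2 + 8*c + 30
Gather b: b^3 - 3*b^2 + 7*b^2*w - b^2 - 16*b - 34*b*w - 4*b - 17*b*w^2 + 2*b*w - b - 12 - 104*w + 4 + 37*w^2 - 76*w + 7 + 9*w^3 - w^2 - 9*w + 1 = b^3 + b^2*(7*w - 4) + b*(-17*w^2 - 32*w - 21) + 9*w^3 + 36*w^2 - 189*w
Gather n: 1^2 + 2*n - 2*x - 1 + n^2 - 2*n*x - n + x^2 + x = n^2 + n*(1 - 2*x) + x^2 - x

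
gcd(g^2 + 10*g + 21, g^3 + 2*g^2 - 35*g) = g + 7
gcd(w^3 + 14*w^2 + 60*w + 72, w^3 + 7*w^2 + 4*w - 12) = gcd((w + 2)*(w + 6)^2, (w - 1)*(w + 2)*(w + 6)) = w^2 + 8*w + 12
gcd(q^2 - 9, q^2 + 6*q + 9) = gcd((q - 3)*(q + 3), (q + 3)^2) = q + 3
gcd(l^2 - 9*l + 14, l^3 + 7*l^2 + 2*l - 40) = l - 2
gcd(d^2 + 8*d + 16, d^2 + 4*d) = d + 4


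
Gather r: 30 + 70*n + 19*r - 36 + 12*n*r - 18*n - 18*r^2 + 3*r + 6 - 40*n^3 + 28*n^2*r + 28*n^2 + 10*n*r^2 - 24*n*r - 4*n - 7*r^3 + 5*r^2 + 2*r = -40*n^3 + 28*n^2 + 48*n - 7*r^3 + r^2*(10*n - 13) + r*(28*n^2 - 12*n + 24)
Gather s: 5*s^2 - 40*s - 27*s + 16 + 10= 5*s^2 - 67*s + 26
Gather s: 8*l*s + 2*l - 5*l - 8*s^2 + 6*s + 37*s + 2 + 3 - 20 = -3*l - 8*s^2 + s*(8*l + 43) - 15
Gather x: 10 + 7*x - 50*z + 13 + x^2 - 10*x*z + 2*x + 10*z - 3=x^2 + x*(9 - 10*z) - 40*z + 20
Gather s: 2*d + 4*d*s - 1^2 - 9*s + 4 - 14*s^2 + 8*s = 2*d - 14*s^2 + s*(4*d - 1) + 3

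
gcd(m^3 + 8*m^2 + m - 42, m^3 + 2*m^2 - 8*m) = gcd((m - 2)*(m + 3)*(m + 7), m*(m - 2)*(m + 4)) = m - 2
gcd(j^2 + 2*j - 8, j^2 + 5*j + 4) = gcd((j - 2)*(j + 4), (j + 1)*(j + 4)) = j + 4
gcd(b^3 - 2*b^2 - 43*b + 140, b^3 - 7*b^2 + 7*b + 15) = b - 5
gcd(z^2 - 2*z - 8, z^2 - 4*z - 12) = z + 2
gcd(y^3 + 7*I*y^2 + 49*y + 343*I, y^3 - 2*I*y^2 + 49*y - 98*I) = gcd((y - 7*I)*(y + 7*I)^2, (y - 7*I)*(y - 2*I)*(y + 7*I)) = y^2 + 49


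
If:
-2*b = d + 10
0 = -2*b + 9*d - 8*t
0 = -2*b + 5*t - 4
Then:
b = -241/58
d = -49/29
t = -25/29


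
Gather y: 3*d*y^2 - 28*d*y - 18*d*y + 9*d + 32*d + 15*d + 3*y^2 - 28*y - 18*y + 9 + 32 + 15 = 56*d + y^2*(3*d + 3) + y*(-46*d - 46) + 56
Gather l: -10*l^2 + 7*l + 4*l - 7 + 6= -10*l^2 + 11*l - 1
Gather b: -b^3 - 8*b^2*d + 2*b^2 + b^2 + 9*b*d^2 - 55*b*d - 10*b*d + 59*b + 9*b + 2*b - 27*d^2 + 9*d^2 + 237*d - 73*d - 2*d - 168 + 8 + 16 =-b^3 + b^2*(3 - 8*d) + b*(9*d^2 - 65*d + 70) - 18*d^2 + 162*d - 144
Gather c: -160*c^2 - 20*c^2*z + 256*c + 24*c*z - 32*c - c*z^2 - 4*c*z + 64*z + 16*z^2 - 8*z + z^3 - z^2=c^2*(-20*z - 160) + c*(-z^2 + 20*z + 224) + z^3 + 15*z^2 + 56*z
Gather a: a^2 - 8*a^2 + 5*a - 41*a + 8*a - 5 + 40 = -7*a^2 - 28*a + 35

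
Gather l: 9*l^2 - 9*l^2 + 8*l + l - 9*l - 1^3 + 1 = 0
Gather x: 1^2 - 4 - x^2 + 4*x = -x^2 + 4*x - 3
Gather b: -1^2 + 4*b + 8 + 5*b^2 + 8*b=5*b^2 + 12*b + 7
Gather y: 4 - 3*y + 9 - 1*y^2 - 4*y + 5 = -y^2 - 7*y + 18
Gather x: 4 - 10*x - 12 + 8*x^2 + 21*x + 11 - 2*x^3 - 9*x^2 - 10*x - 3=-2*x^3 - x^2 + x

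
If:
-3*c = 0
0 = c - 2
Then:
No Solution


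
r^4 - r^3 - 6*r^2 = r^2*(r - 3)*(r + 2)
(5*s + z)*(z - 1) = 5*s*z - 5*s + z^2 - z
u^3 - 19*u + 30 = (u - 3)*(u - 2)*(u + 5)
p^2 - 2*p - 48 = (p - 8)*(p + 6)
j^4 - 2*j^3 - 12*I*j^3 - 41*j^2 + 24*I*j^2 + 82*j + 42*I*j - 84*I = (j - 2)*(j - 7*I)*(j - 3*I)*(j - 2*I)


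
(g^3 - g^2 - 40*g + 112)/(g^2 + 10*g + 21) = (g^2 - 8*g + 16)/(g + 3)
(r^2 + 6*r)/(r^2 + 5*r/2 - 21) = 2*r/(2*r - 7)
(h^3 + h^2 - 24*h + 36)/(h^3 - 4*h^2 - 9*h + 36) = (h^2 + 4*h - 12)/(h^2 - h - 12)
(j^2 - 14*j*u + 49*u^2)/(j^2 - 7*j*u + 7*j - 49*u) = (j - 7*u)/(j + 7)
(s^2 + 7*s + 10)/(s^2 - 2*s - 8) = (s + 5)/(s - 4)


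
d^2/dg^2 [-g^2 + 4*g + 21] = -2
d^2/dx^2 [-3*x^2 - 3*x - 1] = -6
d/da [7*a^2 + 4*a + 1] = 14*a + 4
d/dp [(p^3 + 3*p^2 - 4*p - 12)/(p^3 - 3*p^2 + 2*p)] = 6*(-p^2 - 2*p + 1)/(p^2*(p^2 - 2*p + 1))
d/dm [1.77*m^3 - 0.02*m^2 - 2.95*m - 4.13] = 5.31*m^2 - 0.04*m - 2.95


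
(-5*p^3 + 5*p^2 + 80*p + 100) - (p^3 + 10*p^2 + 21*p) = -6*p^3 - 5*p^2 + 59*p + 100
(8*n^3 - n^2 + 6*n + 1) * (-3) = -24*n^3 + 3*n^2 - 18*n - 3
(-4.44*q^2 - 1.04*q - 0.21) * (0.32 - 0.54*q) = 2.3976*q^3 - 0.8592*q^2 - 0.2194*q - 0.0672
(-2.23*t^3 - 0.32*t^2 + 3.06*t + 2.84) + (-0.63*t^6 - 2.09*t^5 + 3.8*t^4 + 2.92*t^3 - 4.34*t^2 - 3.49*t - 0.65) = -0.63*t^6 - 2.09*t^5 + 3.8*t^4 + 0.69*t^3 - 4.66*t^2 - 0.43*t + 2.19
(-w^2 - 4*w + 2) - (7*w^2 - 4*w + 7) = -8*w^2 - 5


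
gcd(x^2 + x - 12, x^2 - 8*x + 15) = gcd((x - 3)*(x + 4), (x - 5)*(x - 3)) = x - 3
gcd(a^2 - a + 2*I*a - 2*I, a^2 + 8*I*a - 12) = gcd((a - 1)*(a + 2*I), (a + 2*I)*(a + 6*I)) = a + 2*I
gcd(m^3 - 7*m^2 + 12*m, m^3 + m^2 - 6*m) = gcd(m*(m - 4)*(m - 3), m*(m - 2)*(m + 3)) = m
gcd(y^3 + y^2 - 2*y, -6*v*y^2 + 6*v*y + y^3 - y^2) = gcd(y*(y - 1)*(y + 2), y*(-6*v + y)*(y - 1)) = y^2 - y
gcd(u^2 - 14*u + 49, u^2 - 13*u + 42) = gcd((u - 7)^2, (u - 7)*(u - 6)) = u - 7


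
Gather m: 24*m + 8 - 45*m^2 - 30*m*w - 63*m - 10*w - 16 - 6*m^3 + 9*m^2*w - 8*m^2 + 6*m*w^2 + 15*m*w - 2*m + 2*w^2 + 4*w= -6*m^3 + m^2*(9*w - 53) + m*(6*w^2 - 15*w - 41) + 2*w^2 - 6*w - 8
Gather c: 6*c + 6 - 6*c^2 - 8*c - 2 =-6*c^2 - 2*c + 4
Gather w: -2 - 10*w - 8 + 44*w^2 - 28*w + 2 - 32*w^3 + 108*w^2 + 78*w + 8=-32*w^3 + 152*w^2 + 40*w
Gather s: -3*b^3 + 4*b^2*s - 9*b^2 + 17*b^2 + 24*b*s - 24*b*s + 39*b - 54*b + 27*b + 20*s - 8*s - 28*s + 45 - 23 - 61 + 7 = -3*b^3 + 8*b^2 + 12*b + s*(4*b^2 - 16) - 32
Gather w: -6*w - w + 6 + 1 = 7 - 7*w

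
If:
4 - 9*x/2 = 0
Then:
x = 8/9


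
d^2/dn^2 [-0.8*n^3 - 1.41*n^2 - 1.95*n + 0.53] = -4.8*n - 2.82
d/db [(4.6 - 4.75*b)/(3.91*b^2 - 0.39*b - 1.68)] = (18.5725*b^2 - 35.972*b + 9.774)/(15.2881*b^4 - 3.0498*b^3 - 12.9855*b^2 + 1.3104*b + 2.8224)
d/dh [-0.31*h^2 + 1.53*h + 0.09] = 1.53 - 0.62*h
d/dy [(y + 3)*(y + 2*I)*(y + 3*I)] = 3*y^2 + y*(6 + 10*I) - 6 + 15*I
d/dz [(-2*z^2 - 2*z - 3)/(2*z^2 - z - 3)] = 3*(2*z^2 + 8*z + 1)/(4*z^4 - 4*z^3 - 11*z^2 + 6*z + 9)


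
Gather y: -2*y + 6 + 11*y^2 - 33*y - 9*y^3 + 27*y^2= -9*y^3 + 38*y^2 - 35*y + 6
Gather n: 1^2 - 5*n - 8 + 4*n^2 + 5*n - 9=4*n^2 - 16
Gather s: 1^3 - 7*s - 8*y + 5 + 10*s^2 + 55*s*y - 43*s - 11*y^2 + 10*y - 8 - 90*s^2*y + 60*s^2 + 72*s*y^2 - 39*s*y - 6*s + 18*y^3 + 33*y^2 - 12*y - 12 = s^2*(70 - 90*y) + s*(72*y^2 + 16*y - 56) + 18*y^3 + 22*y^2 - 10*y - 14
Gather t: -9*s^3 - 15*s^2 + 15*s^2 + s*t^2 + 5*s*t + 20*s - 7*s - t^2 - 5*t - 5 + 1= -9*s^3 + 13*s + t^2*(s - 1) + t*(5*s - 5) - 4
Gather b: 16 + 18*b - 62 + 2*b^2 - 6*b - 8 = 2*b^2 + 12*b - 54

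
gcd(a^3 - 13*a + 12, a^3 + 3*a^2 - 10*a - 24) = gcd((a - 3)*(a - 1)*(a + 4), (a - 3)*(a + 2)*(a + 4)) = a^2 + a - 12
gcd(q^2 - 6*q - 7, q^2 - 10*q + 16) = 1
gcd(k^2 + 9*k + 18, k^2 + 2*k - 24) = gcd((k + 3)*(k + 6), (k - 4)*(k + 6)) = k + 6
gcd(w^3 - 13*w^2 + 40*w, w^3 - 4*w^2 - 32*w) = w^2 - 8*w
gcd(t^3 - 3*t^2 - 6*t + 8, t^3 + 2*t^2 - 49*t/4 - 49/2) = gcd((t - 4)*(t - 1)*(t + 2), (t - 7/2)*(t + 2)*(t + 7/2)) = t + 2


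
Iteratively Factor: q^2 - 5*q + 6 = (q - 2)*(q - 3)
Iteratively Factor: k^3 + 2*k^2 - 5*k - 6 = (k + 3)*(k^2 - k - 2) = (k - 2)*(k + 3)*(k + 1)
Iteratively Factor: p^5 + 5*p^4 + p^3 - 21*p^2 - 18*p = (p + 1)*(p^4 + 4*p^3 - 3*p^2 - 18*p) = (p + 1)*(p + 3)*(p^3 + p^2 - 6*p) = p*(p + 1)*(p + 3)*(p^2 + p - 6) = p*(p + 1)*(p + 3)^2*(p - 2)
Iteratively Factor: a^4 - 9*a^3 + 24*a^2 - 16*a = (a - 4)*(a^3 - 5*a^2 + 4*a) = a*(a - 4)*(a^2 - 5*a + 4) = a*(a - 4)*(a - 1)*(a - 4)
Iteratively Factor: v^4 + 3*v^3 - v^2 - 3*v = (v + 3)*(v^3 - v) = (v + 1)*(v + 3)*(v^2 - v) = (v - 1)*(v + 1)*(v + 3)*(v)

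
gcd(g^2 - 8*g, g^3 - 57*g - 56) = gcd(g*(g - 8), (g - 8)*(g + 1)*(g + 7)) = g - 8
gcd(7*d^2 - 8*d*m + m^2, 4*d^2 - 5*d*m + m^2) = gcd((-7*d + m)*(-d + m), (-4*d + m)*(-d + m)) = d - m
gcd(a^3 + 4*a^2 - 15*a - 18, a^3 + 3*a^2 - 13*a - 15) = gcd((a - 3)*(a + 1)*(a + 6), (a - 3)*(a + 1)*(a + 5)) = a^2 - 2*a - 3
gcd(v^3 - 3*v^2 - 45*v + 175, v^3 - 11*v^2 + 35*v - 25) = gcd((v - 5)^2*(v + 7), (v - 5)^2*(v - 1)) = v^2 - 10*v + 25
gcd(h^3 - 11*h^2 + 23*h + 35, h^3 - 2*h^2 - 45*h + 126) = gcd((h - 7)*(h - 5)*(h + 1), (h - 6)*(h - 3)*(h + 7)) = 1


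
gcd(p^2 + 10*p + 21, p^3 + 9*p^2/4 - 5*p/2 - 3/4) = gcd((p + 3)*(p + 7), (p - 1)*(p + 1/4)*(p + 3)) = p + 3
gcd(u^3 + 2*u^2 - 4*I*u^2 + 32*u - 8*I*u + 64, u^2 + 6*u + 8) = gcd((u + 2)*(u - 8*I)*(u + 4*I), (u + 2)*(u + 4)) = u + 2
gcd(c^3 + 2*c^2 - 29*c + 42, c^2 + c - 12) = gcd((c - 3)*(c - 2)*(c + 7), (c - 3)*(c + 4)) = c - 3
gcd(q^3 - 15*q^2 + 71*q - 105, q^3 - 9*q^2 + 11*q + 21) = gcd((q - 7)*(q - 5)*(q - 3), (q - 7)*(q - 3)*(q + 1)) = q^2 - 10*q + 21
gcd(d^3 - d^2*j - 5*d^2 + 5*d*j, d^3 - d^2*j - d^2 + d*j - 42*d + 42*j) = d - j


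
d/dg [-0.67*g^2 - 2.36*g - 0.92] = -1.34*g - 2.36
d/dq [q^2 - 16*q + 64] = 2*q - 16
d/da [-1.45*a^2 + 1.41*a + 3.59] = 1.41 - 2.9*a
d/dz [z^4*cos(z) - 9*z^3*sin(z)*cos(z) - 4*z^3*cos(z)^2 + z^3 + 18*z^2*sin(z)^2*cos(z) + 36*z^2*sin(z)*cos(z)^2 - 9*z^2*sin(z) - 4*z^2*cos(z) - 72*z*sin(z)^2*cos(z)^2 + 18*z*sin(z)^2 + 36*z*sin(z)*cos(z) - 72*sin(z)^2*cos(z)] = -z^4*sin(z) + 4*z^3*sin(2*z) + 4*z^3*cos(z) - 9*z^3*cos(2*z) - z^2*sin(z)/2 - 27*z^2*sin(2*z)/2 + 27*z^2*sin(3*z)/2 - 6*z^2*cos(2*z) + 27*z^2*cos(3*z) - 3*z^2 + 18*z*sin(2*z) + 18*z*sin(3*z) - 36*z*sin(4*z) + z*cos(z) + 36*z*cos(2*z) - 9*z*cos(3*z) + 18*sin(z) + 18*sin(2*z) - 54*sin(3*z) + 18*cos(2*z)^2 - 9*cos(2*z) - 9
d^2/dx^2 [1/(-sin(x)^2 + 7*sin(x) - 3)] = (4*sin(x)^4 - 21*sin(x)^3 + 31*sin(x)^2 + 63*sin(x) - 92)/(sin(x)^2 - 7*sin(x) + 3)^3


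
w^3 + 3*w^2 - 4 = (w - 1)*(w + 2)^2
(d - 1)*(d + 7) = d^2 + 6*d - 7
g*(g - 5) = g^2 - 5*g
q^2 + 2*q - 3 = (q - 1)*(q + 3)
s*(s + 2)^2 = s^3 + 4*s^2 + 4*s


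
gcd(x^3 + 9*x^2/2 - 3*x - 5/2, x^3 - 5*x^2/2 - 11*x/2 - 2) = x + 1/2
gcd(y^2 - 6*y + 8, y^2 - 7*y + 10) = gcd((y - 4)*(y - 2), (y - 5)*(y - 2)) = y - 2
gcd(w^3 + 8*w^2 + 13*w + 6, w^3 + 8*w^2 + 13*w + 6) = w^3 + 8*w^2 + 13*w + 6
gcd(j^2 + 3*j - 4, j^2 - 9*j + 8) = j - 1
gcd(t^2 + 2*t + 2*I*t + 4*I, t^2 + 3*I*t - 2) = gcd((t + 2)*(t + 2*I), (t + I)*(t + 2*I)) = t + 2*I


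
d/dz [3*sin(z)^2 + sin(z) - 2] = (6*sin(z) + 1)*cos(z)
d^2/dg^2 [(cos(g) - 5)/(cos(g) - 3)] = 2*(cos(g)^2 + 3*cos(g) - 2)/(cos(g) - 3)^3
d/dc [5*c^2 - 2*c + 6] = 10*c - 2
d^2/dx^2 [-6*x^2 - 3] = -12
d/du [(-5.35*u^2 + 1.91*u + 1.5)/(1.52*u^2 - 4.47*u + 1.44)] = (21.0113*u^2 - 19.968*u + 9.4554)/(2.3104*u^4 - 13.5888*u^3 + 24.3585*u^2 - 12.8736*u + 2.0736)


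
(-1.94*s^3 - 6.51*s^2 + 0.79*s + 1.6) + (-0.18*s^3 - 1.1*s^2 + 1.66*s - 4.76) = -2.12*s^3 - 7.61*s^2 + 2.45*s - 3.16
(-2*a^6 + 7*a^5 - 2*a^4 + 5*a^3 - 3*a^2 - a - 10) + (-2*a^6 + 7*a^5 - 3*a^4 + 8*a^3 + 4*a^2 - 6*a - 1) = -4*a^6 + 14*a^5 - 5*a^4 + 13*a^3 + a^2 - 7*a - 11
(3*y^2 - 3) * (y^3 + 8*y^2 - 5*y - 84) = 3*y^5 + 24*y^4 - 18*y^3 - 276*y^2 + 15*y + 252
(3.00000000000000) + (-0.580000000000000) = 2.42000000000000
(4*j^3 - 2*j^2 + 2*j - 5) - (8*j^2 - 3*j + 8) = 4*j^3 - 10*j^2 + 5*j - 13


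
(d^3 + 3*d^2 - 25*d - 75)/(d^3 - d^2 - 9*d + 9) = (d^2 - 25)/(d^2 - 4*d + 3)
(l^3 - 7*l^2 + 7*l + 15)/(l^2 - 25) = (l^2 - 2*l - 3)/(l + 5)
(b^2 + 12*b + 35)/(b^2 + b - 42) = (b + 5)/(b - 6)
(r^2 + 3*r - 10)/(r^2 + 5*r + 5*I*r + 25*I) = (r - 2)/(r + 5*I)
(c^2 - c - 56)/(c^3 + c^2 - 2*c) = (c^2 - c - 56)/(c*(c^2 + c - 2))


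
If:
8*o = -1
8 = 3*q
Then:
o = -1/8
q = 8/3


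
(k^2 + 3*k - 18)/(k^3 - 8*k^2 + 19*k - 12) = (k + 6)/(k^2 - 5*k + 4)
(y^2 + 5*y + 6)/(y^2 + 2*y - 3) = (y + 2)/(y - 1)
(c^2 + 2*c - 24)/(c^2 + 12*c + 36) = (c - 4)/(c + 6)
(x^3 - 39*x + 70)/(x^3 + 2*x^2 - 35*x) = (x - 2)/x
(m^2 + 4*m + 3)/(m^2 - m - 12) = (m + 1)/(m - 4)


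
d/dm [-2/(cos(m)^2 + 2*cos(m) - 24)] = -4*(cos(m) + 1)*sin(m)/(cos(m)^2 + 2*cos(m) - 24)^2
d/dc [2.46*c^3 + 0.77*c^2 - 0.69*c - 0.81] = 7.38*c^2 + 1.54*c - 0.69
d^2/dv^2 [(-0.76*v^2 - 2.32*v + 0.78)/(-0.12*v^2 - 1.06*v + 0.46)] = (1.38777878078145e-17*v^4 - 0.126528*v^3 + 0.18432*v^2 + 0.173088*v + 0.745168)/(0.001728*v^6 + 0.045792*v^5 + 0.384624*v^4 + 0.839944*v^3 - 1.474392*v^2 + 0.672888*v - 0.097336)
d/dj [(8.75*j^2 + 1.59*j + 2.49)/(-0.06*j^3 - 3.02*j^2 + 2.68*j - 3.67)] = (0.525*j^4 + 0.190800000000003*j^3 + 28.7*j^2 - 49.1854*j - 12.5085)/(0.0036*j^6 + 0.3624*j^5 + 8.7988*j^4 - 15.7468*j^3 + 29.3492*j^2 - 19.6712*j + 13.4689)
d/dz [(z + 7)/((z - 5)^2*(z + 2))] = ((z - 5)*(z + 2) - (z - 5)*(z + 7) - 2*(z + 2)*(z + 7))/((z - 5)^3*(z + 2)^2)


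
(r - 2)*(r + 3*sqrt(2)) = r^2 - 2*r + 3*sqrt(2)*r - 6*sqrt(2)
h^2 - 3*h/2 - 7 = (h - 7/2)*(h + 2)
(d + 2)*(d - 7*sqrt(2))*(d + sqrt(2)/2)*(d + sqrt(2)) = d^4 - 11*sqrt(2)*d^3/2 + 2*d^3 - 20*d^2 - 11*sqrt(2)*d^2 - 40*d - 7*sqrt(2)*d - 14*sqrt(2)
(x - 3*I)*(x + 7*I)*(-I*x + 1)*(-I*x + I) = -x^4 + x^3 - 5*I*x^3 - 17*x^2 + 5*I*x^2 + 17*x - 21*I*x + 21*I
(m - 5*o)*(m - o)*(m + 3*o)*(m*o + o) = m^4*o - 3*m^3*o^2 + m^3*o - 13*m^2*o^3 - 3*m^2*o^2 + 15*m*o^4 - 13*m*o^3 + 15*o^4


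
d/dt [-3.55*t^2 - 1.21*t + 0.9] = -7.1*t - 1.21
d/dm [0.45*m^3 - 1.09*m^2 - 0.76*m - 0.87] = 1.35*m^2 - 2.18*m - 0.76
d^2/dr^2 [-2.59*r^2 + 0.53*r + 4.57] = -5.18000000000000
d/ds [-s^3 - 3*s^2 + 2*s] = -3*s^2 - 6*s + 2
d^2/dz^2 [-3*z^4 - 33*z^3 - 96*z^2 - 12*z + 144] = -36*z^2 - 198*z - 192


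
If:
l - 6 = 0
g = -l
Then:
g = -6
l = 6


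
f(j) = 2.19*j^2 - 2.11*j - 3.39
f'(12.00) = 50.45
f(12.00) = 286.65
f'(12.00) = 50.45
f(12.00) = 286.65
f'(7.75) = 31.84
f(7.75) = 111.79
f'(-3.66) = -18.14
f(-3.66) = 33.67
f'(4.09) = 15.80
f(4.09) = 24.61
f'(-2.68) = -13.85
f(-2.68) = 17.99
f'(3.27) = 12.21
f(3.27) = 13.13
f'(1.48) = 4.37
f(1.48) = -1.72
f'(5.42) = 21.63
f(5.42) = 49.51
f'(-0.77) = -5.48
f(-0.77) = -0.47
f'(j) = 4.38*j - 2.11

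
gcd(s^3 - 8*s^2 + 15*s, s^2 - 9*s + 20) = s - 5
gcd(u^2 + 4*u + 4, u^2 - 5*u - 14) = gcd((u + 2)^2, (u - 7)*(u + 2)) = u + 2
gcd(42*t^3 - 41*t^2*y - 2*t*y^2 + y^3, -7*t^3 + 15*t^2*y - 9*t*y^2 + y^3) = 7*t^2 - 8*t*y + y^2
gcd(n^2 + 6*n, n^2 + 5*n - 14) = 1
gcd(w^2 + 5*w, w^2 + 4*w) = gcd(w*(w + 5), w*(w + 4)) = w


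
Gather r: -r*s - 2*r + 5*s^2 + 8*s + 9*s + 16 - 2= r*(-s - 2) + 5*s^2 + 17*s + 14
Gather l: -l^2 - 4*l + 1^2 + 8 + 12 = -l^2 - 4*l + 21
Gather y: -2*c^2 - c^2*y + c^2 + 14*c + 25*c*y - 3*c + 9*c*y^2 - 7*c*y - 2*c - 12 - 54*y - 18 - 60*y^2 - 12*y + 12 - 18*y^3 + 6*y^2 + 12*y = -c^2 + 9*c - 18*y^3 + y^2*(9*c - 54) + y*(-c^2 + 18*c - 54) - 18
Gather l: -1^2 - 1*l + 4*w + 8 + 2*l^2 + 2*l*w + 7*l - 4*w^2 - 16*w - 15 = 2*l^2 + l*(2*w + 6) - 4*w^2 - 12*w - 8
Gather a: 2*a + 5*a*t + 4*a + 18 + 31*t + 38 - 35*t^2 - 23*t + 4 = a*(5*t + 6) - 35*t^2 + 8*t + 60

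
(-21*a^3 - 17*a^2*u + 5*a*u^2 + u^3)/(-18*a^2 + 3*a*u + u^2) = (7*a^2 + 8*a*u + u^2)/(6*a + u)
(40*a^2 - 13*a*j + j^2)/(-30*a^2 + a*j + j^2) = (-8*a + j)/(6*a + j)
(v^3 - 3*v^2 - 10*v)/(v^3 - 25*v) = (v + 2)/(v + 5)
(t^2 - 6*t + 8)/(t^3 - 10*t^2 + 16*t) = (t - 4)/(t*(t - 8))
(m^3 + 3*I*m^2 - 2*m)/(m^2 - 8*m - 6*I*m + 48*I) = m*(m^2 + 3*I*m - 2)/(m^2 - 8*m - 6*I*m + 48*I)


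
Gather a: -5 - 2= -7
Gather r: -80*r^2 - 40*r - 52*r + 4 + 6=-80*r^2 - 92*r + 10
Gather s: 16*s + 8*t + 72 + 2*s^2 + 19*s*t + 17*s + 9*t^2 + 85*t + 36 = 2*s^2 + s*(19*t + 33) + 9*t^2 + 93*t + 108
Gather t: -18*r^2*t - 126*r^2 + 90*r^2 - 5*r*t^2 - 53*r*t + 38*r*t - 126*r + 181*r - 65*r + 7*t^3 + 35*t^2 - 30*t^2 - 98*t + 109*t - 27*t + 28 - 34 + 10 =-36*r^2 - 10*r + 7*t^3 + t^2*(5 - 5*r) + t*(-18*r^2 - 15*r - 16) + 4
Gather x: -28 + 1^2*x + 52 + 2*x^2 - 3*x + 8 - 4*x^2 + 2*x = 32 - 2*x^2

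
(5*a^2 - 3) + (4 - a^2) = 4*a^2 + 1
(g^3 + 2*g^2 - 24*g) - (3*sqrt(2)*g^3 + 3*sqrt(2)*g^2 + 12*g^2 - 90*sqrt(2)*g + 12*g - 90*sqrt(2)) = -3*sqrt(2)*g^3 + g^3 - 10*g^2 - 3*sqrt(2)*g^2 - 36*g + 90*sqrt(2)*g + 90*sqrt(2)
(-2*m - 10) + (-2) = -2*m - 12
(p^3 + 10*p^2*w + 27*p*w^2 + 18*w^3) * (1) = p^3 + 10*p^2*w + 27*p*w^2 + 18*w^3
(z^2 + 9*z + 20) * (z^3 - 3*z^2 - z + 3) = z^5 + 6*z^4 - 8*z^3 - 66*z^2 + 7*z + 60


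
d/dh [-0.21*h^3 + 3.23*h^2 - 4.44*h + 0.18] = -0.63*h^2 + 6.46*h - 4.44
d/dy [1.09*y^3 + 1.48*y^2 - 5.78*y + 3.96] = 3.27*y^2 + 2.96*y - 5.78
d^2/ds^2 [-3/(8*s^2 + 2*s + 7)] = 24*(16*s^2 + 4*s - (8*s + 1)^2 + 14)/(8*s^2 + 2*s + 7)^3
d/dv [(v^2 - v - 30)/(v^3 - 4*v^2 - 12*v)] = (-v^2 - 10*v - 10)/(v^2*(v^2 + 4*v + 4))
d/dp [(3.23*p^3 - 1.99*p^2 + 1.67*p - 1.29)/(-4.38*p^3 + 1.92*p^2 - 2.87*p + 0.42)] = (-2.5146*p^4 - 3.91099999999999*p^3 - 10.3759*p^2 + 3.282*p - 3.0009)/(19.1844*p^6 - 16.8192*p^5 + 28.8276*p^4 - 14.7*p^3 + 9.8497*p^2 - 2.4108*p + 0.1764)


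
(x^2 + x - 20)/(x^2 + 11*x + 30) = (x - 4)/(x + 6)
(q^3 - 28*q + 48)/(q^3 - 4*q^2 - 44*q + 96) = (q - 4)/(q - 8)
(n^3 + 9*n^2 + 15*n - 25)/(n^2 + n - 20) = (n^2 + 4*n - 5)/(n - 4)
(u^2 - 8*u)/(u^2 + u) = (u - 8)/(u + 1)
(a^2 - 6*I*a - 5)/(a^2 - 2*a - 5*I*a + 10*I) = (a - I)/(a - 2)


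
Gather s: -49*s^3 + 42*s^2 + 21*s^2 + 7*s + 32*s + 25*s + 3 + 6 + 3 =-49*s^3 + 63*s^2 + 64*s + 12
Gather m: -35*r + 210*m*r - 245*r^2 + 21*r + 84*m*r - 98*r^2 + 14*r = 294*m*r - 343*r^2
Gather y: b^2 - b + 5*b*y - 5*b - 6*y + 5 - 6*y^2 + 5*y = b^2 - 6*b - 6*y^2 + y*(5*b - 1) + 5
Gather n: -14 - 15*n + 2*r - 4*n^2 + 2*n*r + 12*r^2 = -4*n^2 + n*(2*r - 15) + 12*r^2 + 2*r - 14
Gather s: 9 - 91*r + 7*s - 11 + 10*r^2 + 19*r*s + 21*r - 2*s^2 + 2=10*r^2 - 70*r - 2*s^2 + s*(19*r + 7)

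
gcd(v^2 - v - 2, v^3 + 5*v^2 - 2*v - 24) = v - 2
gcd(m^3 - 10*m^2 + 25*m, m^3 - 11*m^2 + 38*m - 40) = m - 5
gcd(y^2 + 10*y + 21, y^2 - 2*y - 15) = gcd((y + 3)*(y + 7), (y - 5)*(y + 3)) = y + 3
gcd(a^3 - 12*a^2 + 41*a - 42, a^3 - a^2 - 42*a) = a - 7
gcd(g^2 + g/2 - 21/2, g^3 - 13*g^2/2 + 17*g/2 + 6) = g - 3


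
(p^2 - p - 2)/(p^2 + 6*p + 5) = (p - 2)/(p + 5)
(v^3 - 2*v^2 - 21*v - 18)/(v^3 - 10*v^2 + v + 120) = (v^2 - 5*v - 6)/(v^2 - 13*v + 40)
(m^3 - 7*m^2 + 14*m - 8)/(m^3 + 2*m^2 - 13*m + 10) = (m - 4)/(m + 5)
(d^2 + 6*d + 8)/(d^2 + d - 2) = (d + 4)/(d - 1)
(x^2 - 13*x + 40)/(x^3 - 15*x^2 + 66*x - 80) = 1/(x - 2)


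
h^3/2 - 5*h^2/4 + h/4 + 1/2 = (h/2 + 1/4)*(h - 2)*(h - 1)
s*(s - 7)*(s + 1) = s^3 - 6*s^2 - 7*s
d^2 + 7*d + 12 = (d + 3)*(d + 4)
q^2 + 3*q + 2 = (q + 1)*(q + 2)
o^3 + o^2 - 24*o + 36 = (o - 3)*(o - 2)*(o + 6)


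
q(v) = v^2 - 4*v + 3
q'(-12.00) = -28.00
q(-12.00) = 195.00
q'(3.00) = 2.00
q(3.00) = 0.00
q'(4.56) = 5.12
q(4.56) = 5.55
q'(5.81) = 7.62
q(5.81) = 13.52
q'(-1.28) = -6.56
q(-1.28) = 9.76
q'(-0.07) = -4.14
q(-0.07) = 3.28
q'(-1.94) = -7.88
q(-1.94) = 14.52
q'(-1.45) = -6.90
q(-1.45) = 10.90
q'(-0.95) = -5.90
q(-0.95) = 7.70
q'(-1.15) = -6.30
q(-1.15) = 8.92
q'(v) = 2*v - 4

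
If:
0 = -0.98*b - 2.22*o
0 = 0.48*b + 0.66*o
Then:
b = 0.00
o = 0.00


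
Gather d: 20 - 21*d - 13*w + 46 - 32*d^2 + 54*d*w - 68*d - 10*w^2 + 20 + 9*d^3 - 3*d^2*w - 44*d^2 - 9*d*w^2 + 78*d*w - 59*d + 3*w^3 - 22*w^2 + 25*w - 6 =9*d^3 + d^2*(-3*w - 76) + d*(-9*w^2 + 132*w - 148) + 3*w^3 - 32*w^2 + 12*w + 80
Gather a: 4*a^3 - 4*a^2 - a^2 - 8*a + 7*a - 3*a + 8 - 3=4*a^3 - 5*a^2 - 4*a + 5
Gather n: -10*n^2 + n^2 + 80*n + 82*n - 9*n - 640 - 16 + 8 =-9*n^2 + 153*n - 648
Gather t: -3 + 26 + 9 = 32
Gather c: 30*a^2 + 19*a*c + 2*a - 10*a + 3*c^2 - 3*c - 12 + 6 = 30*a^2 - 8*a + 3*c^2 + c*(19*a - 3) - 6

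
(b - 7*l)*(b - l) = b^2 - 8*b*l + 7*l^2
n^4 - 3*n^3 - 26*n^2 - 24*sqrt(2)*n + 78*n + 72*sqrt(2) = (n - 3)*(n - 4*sqrt(2))*(n + sqrt(2))*(n + 3*sqrt(2))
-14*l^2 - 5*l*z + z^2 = (-7*l + z)*(2*l + z)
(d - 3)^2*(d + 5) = d^3 - d^2 - 21*d + 45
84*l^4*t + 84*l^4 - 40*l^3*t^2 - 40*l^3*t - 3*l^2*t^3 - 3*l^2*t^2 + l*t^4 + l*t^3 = (-7*l + t)*(-2*l + t)*(6*l + t)*(l*t + l)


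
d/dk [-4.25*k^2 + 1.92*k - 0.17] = 1.92 - 8.5*k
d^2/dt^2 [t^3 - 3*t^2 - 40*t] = 6*t - 6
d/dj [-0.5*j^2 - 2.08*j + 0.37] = -1.0*j - 2.08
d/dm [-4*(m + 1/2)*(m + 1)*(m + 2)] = -12*m^2 - 28*m - 14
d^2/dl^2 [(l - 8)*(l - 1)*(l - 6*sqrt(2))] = 6*l - 18 - 12*sqrt(2)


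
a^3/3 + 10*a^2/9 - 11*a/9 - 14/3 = (a/3 + 1)*(a - 2)*(a + 7/3)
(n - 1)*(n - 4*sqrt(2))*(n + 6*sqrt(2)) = n^3 - n^2 + 2*sqrt(2)*n^2 - 48*n - 2*sqrt(2)*n + 48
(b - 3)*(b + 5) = b^2 + 2*b - 15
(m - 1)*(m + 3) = m^2 + 2*m - 3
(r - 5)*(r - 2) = r^2 - 7*r + 10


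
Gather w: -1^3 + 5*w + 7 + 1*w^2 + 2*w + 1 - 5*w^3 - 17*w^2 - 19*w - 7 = -5*w^3 - 16*w^2 - 12*w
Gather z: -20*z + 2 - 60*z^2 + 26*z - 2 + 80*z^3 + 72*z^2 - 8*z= 80*z^3 + 12*z^2 - 2*z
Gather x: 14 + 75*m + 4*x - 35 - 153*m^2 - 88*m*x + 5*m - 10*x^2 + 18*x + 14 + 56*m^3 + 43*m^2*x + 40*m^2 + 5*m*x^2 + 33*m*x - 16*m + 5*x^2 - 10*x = 56*m^3 - 113*m^2 + 64*m + x^2*(5*m - 5) + x*(43*m^2 - 55*m + 12) - 7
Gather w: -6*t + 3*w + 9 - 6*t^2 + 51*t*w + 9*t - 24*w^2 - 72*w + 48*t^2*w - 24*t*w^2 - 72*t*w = -6*t^2 + 3*t + w^2*(-24*t - 24) + w*(48*t^2 - 21*t - 69) + 9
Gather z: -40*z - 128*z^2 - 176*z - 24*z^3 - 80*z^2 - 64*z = -24*z^3 - 208*z^2 - 280*z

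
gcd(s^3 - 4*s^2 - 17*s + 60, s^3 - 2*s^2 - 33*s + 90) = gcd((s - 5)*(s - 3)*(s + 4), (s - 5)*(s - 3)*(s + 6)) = s^2 - 8*s + 15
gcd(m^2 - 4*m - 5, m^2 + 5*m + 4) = m + 1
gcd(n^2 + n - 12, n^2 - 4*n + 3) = n - 3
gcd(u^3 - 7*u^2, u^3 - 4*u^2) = u^2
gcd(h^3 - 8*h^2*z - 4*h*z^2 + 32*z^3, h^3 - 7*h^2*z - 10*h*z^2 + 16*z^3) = -h^2 + 6*h*z + 16*z^2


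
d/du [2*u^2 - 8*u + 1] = 4*u - 8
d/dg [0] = 0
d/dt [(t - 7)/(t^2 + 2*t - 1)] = (t^2 + 2*t - 2*(t - 7)*(t + 1) - 1)/(t^2 + 2*t - 1)^2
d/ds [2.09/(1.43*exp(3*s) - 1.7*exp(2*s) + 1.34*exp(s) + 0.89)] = (-8.9661*exp(2*s) + 7.106*exp(s) - 2.8006)*exp(s)/(1.43*exp(3*s) - 1.7*exp(2*s) + 1.34*exp(s) + 0.89)^2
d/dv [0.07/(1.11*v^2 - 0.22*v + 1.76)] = (0.0154 - 0.1554*v)/(1.11*v^2 - 0.22*v + 1.76)^2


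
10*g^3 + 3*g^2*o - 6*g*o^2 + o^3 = (-5*g + o)*(-2*g + o)*(g + o)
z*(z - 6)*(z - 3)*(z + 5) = z^4 - 4*z^3 - 27*z^2 + 90*z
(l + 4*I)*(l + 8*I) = l^2 + 12*I*l - 32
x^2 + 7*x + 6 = (x + 1)*(x + 6)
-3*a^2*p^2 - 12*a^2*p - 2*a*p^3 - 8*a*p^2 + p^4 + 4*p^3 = p*(-3*a + p)*(a + p)*(p + 4)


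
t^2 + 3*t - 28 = (t - 4)*(t + 7)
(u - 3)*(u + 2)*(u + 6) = u^3 + 5*u^2 - 12*u - 36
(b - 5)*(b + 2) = b^2 - 3*b - 10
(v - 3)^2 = v^2 - 6*v + 9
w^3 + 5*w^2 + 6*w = w*(w + 2)*(w + 3)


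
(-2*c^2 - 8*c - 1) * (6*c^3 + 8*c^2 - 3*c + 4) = -12*c^5 - 64*c^4 - 64*c^3 + 8*c^2 - 29*c - 4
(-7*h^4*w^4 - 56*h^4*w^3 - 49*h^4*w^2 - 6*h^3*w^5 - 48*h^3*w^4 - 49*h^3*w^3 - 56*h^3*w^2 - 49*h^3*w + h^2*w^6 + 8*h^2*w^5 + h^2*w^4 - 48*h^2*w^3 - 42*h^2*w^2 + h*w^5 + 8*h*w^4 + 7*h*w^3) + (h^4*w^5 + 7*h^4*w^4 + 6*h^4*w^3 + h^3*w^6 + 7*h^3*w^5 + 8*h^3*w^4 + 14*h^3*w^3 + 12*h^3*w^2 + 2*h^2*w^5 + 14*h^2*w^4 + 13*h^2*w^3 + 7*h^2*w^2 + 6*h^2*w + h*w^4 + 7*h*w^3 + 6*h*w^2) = h^4*w^5 - 50*h^4*w^3 - 49*h^4*w^2 + h^3*w^6 + h^3*w^5 - 40*h^3*w^4 - 35*h^3*w^3 - 44*h^3*w^2 - 49*h^3*w + h^2*w^6 + 10*h^2*w^5 + 15*h^2*w^4 - 35*h^2*w^3 - 35*h^2*w^2 + 6*h^2*w + h*w^5 + 9*h*w^4 + 14*h*w^3 + 6*h*w^2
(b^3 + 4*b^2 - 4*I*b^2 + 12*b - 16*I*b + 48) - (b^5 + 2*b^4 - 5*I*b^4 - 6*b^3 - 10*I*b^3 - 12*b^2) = -b^5 - 2*b^4 + 5*I*b^4 + 7*b^3 + 10*I*b^3 + 16*b^2 - 4*I*b^2 + 12*b - 16*I*b + 48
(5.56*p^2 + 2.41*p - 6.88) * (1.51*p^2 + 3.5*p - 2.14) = 8.3956*p^4 + 23.0991*p^3 - 13.8522*p^2 - 29.2374*p + 14.7232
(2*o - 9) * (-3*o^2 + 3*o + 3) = -6*o^3 + 33*o^2 - 21*o - 27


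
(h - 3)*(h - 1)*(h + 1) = h^3 - 3*h^2 - h + 3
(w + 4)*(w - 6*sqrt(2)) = w^2 - 6*sqrt(2)*w + 4*w - 24*sqrt(2)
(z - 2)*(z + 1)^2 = z^3 - 3*z - 2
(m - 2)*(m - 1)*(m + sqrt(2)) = m^3 - 3*m^2 + sqrt(2)*m^2 - 3*sqrt(2)*m + 2*m + 2*sqrt(2)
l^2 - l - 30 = (l - 6)*(l + 5)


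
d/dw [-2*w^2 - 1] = -4*w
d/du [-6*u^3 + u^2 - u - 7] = -18*u^2 + 2*u - 1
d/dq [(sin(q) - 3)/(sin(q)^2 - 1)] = (6*sin(q) + cos(q)^2 - 2)/cos(q)^3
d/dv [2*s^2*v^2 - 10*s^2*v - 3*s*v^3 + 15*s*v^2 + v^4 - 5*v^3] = 4*s^2*v - 10*s^2 - 9*s*v^2 + 30*s*v + 4*v^3 - 15*v^2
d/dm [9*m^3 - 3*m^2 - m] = 27*m^2 - 6*m - 1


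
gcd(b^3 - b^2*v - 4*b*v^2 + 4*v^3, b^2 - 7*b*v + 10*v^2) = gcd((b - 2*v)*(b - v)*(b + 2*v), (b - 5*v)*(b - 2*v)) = -b + 2*v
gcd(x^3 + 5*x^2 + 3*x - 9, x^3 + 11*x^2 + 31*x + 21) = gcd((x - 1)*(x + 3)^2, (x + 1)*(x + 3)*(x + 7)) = x + 3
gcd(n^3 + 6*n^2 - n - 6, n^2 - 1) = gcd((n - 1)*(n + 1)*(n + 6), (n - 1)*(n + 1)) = n^2 - 1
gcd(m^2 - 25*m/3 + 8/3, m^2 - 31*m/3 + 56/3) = m - 8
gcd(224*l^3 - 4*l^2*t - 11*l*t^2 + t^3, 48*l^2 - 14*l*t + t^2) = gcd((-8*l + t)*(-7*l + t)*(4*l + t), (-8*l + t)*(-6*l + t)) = -8*l + t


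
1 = 1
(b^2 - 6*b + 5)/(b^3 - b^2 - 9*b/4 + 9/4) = 4*(b - 5)/(4*b^2 - 9)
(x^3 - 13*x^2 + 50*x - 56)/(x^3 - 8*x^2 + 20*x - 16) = (x - 7)/(x - 2)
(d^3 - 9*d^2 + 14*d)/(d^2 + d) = (d^2 - 9*d + 14)/(d + 1)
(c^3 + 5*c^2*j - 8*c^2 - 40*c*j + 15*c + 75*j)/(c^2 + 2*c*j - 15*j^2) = (c^2 - 8*c + 15)/(c - 3*j)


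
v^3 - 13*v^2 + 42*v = v*(v - 7)*(v - 6)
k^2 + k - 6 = (k - 2)*(k + 3)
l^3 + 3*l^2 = l^2*(l + 3)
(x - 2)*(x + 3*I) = x^2 - 2*x + 3*I*x - 6*I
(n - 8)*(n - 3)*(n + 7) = n^3 - 4*n^2 - 53*n + 168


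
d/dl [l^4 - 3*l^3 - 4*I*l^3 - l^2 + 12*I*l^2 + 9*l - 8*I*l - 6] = 4*l^3 + l^2*(-9 - 12*I) + l*(-2 + 24*I) + 9 - 8*I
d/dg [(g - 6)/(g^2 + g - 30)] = (g^2 + g - (g - 6)*(2*g + 1) - 30)/(g^2 + g - 30)^2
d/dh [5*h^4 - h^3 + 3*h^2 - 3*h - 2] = 20*h^3 - 3*h^2 + 6*h - 3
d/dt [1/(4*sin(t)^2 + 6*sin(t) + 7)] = -2*(4*sin(t) + 3)*cos(t)/(4*sin(t)^2 + 6*sin(t) + 7)^2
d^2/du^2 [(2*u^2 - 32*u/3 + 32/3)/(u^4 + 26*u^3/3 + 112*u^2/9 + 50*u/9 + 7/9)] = 12*(81*u^6 - 216*u^5 - 6717*u^4 - 15502*u^3 + 43761*u^2 + 81006*u + 33203)/(81*u^10 + 2052*u^9 + 19899*u^8 + 93000*u^7 + 224146*u^6 + 304656*u^5 + 245694*u^4 + 119288*u^3 + 34125*u^2 + 5292*u + 343)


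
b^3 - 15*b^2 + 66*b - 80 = (b - 8)*(b - 5)*(b - 2)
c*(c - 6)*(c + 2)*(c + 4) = c^4 - 28*c^2 - 48*c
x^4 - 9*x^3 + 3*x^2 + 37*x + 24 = (x - 8)*(x - 3)*(x + 1)^2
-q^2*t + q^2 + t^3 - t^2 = (-q + t)*(q + t)*(t - 1)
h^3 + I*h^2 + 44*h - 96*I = (h - 4*I)*(h - 3*I)*(h + 8*I)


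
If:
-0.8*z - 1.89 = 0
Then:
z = -2.36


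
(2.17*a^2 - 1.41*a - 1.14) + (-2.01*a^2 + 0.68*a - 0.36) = 0.16*a^2 - 0.73*a - 1.5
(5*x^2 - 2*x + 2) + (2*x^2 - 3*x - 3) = 7*x^2 - 5*x - 1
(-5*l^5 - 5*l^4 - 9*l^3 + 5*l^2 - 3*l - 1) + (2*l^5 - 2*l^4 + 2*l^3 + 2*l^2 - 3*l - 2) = -3*l^5 - 7*l^4 - 7*l^3 + 7*l^2 - 6*l - 3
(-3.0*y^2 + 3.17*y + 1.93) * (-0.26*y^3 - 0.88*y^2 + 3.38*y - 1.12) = 0.78*y^5 + 1.8158*y^4 - 13.4314*y^3 + 12.3762*y^2 + 2.973*y - 2.1616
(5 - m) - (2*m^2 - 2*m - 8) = -2*m^2 + m + 13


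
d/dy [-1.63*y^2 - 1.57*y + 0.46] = -3.26*y - 1.57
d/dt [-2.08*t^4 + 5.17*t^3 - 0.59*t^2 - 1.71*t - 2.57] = -8.32*t^3 + 15.51*t^2 - 1.18*t - 1.71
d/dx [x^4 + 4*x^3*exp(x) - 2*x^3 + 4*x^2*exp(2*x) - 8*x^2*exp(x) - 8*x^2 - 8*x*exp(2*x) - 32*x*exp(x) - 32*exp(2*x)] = 4*x^3*exp(x) + 4*x^3 + 8*x^2*exp(2*x) + 4*x^2*exp(x) - 6*x^2 - 8*x*exp(2*x) - 48*x*exp(x) - 16*x - 72*exp(2*x) - 32*exp(x)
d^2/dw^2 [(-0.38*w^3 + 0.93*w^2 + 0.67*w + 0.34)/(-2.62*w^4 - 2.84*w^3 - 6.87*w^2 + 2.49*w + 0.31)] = (5.216944*w^9 - 38.303352*w^8 - 137.748072*w^7 - 88.08802*w^6 - 229.952556*w^5 - 301.296276*w^4 - 217.819532*w^3 - 102.371598*w^2 + 24.75855*w - 4.808664)/(17.984728*w^12 + 58.484688*w^11 + 204.8709*w^10 + 278.339012*w^9 + 419.650206*w^8 + 59.1166319999999*w^7 + 40.504245*w^6 - 323.891811*w^5 + 97.799466*w^4 + 17.198241*w^3 - 3.785472*w^2 - 0.717867*w - 0.029791)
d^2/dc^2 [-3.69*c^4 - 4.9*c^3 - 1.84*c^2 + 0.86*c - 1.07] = -44.28*c^2 - 29.4*c - 3.68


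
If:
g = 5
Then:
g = 5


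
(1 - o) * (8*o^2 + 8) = -8*o^3 + 8*o^2 - 8*o + 8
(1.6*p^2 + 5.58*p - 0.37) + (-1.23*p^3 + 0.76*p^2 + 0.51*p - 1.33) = -1.23*p^3 + 2.36*p^2 + 6.09*p - 1.7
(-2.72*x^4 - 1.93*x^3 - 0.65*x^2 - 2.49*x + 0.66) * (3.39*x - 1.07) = -9.2208*x^5 - 3.6323*x^4 - 0.1384*x^3 - 7.7456*x^2 + 4.9017*x - 0.7062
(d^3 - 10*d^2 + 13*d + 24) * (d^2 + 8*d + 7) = d^5 - 2*d^4 - 60*d^3 + 58*d^2 + 283*d + 168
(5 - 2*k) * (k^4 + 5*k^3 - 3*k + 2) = -2*k^5 - 5*k^4 + 25*k^3 + 6*k^2 - 19*k + 10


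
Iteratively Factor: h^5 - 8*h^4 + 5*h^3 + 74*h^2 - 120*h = (h)*(h^4 - 8*h^3 + 5*h^2 + 74*h - 120) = h*(h - 5)*(h^3 - 3*h^2 - 10*h + 24) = h*(h - 5)*(h - 2)*(h^2 - h - 12) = h*(h - 5)*(h - 2)*(h + 3)*(h - 4)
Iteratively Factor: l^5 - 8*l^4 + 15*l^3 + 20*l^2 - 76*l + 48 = (l - 2)*(l^4 - 6*l^3 + 3*l^2 + 26*l - 24) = (l - 3)*(l - 2)*(l^3 - 3*l^2 - 6*l + 8) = (l - 3)*(l - 2)*(l - 1)*(l^2 - 2*l - 8) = (l - 4)*(l - 3)*(l - 2)*(l - 1)*(l + 2)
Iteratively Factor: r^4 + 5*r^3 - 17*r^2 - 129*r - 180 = (r - 5)*(r^3 + 10*r^2 + 33*r + 36) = (r - 5)*(r + 3)*(r^2 + 7*r + 12) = (r - 5)*(r + 3)*(r + 4)*(r + 3)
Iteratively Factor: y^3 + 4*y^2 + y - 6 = (y + 2)*(y^2 + 2*y - 3) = (y + 2)*(y + 3)*(y - 1)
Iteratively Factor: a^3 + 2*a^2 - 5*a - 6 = (a + 1)*(a^2 + a - 6) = (a - 2)*(a + 1)*(a + 3)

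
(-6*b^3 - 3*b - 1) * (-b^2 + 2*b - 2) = 6*b^5 - 12*b^4 + 15*b^3 - 5*b^2 + 4*b + 2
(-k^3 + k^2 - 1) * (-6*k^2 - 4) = 6*k^5 - 6*k^4 + 4*k^3 + 2*k^2 + 4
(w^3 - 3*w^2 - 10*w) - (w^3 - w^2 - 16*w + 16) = -2*w^2 + 6*w - 16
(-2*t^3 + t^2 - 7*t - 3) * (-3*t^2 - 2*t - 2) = 6*t^5 + t^4 + 23*t^3 + 21*t^2 + 20*t + 6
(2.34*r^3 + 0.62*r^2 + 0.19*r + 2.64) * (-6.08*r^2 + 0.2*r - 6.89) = -14.2272*r^5 - 3.3016*r^4 - 17.1538*r^3 - 20.285*r^2 - 0.7811*r - 18.1896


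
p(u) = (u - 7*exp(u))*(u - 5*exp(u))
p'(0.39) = 128.85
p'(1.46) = 1173.70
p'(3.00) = 27281.91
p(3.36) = 27859.12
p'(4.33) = 398878.69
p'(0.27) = 100.70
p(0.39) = 69.59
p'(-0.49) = 21.54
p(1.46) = 575.64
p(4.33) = 197936.40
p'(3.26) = 46175.35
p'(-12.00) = -24.00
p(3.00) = 13405.93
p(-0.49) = 16.98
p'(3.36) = 56517.70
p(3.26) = 22741.81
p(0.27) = 55.89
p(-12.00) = 144.00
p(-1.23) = 8.82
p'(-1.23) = 4.33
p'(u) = (1 - 7*exp(u))*(u - 5*exp(u)) + (1 - 5*exp(u))*(u - 7*exp(u))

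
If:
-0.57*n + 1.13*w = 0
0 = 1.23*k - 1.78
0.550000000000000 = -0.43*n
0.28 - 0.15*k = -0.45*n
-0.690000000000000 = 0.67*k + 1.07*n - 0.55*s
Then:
No Solution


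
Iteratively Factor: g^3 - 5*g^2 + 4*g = (g)*(g^2 - 5*g + 4) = g*(g - 4)*(g - 1)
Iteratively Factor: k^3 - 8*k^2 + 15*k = (k)*(k^2 - 8*k + 15) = k*(k - 5)*(k - 3)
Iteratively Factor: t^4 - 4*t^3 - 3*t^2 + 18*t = (t - 3)*(t^3 - t^2 - 6*t) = (t - 3)*(t + 2)*(t^2 - 3*t) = (t - 3)^2*(t + 2)*(t)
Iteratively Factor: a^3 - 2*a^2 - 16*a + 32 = (a + 4)*(a^2 - 6*a + 8) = (a - 4)*(a + 4)*(a - 2)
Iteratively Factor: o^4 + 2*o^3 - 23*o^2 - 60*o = (o + 4)*(o^3 - 2*o^2 - 15*o) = (o + 3)*(o + 4)*(o^2 - 5*o) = (o - 5)*(o + 3)*(o + 4)*(o)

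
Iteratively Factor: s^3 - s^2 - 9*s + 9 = (s + 3)*(s^2 - 4*s + 3) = (s - 1)*(s + 3)*(s - 3)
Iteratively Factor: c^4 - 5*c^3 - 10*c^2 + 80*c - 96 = (c + 4)*(c^3 - 9*c^2 + 26*c - 24) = (c - 3)*(c + 4)*(c^2 - 6*c + 8) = (c - 4)*(c - 3)*(c + 4)*(c - 2)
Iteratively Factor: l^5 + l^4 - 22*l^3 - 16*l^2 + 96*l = (l)*(l^4 + l^3 - 22*l^2 - 16*l + 96) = l*(l + 3)*(l^3 - 2*l^2 - 16*l + 32) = l*(l - 4)*(l + 3)*(l^2 + 2*l - 8) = l*(l - 4)*(l + 3)*(l + 4)*(l - 2)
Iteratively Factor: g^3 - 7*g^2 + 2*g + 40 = (g - 4)*(g^2 - 3*g - 10) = (g - 4)*(g + 2)*(g - 5)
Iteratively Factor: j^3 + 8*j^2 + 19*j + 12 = (j + 4)*(j^2 + 4*j + 3) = (j + 3)*(j + 4)*(j + 1)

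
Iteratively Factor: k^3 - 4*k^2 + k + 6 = (k - 2)*(k^2 - 2*k - 3) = (k - 3)*(k - 2)*(k + 1)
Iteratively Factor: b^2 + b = (b)*(b + 1)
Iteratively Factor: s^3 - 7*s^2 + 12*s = (s - 3)*(s^2 - 4*s) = (s - 4)*(s - 3)*(s)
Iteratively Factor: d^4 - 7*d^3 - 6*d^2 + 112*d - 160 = (d + 4)*(d^3 - 11*d^2 + 38*d - 40) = (d - 2)*(d + 4)*(d^2 - 9*d + 20) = (d - 4)*(d - 2)*(d + 4)*(d - 5)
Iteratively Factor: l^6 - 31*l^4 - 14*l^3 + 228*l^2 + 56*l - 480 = (l + 3)*(l^5 - 3*l^4 - 22*l^3 + 52*l^2 + 72*l - 160) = (l - 2)*(l + 3)*(l^4 - l^3 - 24*l^2 + 4*l + 80) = (l - 2)*(l + 2)*(l + 3)*(l^3 - 3*l^2 - 18*l + 40) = (l - 2)*(l + 2)*(l + 3)*(l + 4)*(l^2 - 7*l + 10) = (l - 2)^2*(l + 2)*(l + 3)*(l + 4)*(l - 5)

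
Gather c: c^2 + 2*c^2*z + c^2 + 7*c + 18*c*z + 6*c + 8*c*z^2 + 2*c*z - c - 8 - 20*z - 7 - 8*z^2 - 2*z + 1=c^2*(2*z + 2) + c*(8*z^2 + 20*z + 12) - 8*z^2 - 22*z - 14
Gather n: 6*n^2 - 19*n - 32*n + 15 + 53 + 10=6*n^2 - 51*n + 78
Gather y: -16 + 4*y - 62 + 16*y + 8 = 20*y - 70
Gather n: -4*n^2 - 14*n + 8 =-4*n^2 - 14*n + 8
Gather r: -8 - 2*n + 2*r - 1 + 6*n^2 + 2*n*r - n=6*n^2 - 3*n + r*(2*n + 2) - 9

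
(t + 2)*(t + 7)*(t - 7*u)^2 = t^4 - 14*t^3*u + 9*t^3 + 49*t^2*u^2 - 126*t^2*u + 14*t^2 + 441*t*u^2 - 196*t*u + 686*u^2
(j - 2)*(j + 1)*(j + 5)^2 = j^4 + 9*j^3 + 13*j^2 - 45*j - 50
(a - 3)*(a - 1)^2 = a^3 - 5*a^2 + 7*a - 3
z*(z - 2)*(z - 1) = z^3 - 3*z^2 + 2*z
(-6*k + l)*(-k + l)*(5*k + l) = 30*k^3 - 29*k^2*l - 2*k*l^2 + l^3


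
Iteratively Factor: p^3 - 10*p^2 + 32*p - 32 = (p - 4)*(p^2 - 6*p + 8) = (p - 4)*(p - 2)*(p - 4)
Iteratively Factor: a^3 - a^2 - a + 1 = (a + 1)*(a^2 - 2*a + 1) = (a - 1)*(a + 1)*(a - 1)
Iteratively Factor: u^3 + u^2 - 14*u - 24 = (u + 2)*(u^2 - u - 12) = (u + 2)*(u + 3)*(u - 4)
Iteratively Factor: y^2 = (y)*(y)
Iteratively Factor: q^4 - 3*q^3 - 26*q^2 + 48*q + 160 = (q + 2)*(q^3 - 5*q^2 - 16*q + 80) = (q - 5)*(q + 2)*(q^2 - 16) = (q - 5)*(q + 2)*(q + 4)*(q - 4)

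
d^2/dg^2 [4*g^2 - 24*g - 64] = 8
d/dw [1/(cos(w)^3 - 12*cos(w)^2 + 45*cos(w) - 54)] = 3*(cos(w) - 5)*sin(w)/((cos(w) - 6)^2*(cos(w) - 3)^3)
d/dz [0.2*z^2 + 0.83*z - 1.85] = 0.4*z + 0.83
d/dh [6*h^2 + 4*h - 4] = 12*h + 4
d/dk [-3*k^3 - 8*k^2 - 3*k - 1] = -9*k^2 - 16*k - 3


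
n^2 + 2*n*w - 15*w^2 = (n - 3*w)*(n + 5*w)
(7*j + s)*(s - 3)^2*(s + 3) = 7*j*s^3 - 21*j*s^2 - 63*j*s + 189*j + s^4 - 3*s^3 - 9*s^2 + 27*s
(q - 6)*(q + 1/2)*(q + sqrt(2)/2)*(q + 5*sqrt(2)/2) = q^4 - 11*q^3/2 + 3*sqrt(2)*q^3 - 33*sqrt(2)*q^2/2 - q^2/2 - 55*q/4 - 9*sqrt(2)*q - 15/2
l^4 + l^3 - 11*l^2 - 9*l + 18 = (l - 3)*(l - 1)*(l + 2)*(l + 3)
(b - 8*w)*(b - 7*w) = b^2 - 15*b*w + 56*w^2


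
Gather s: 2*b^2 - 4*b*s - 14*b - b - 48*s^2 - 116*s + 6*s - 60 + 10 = 2*b^2 - 15*b - 48*s^2 + s*(-4*b - 110) - 50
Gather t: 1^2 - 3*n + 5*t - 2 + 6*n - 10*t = 3*n - 5*t - 1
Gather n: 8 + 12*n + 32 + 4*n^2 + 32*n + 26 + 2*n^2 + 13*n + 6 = 6*n^2 + 57*n + 72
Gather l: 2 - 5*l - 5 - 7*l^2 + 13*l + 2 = -7*l^2 + 8*l - 1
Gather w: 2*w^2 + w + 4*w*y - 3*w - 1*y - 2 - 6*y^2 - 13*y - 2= 2*w^2 + w*(4*y - 2) - 6*y^2 - 14*y - 4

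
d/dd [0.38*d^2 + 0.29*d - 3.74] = 0.76*d + 0.29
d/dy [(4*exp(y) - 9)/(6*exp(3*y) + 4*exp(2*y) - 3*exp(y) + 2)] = (-48*exp(3*y) + 146*exp(2*y) + 72*exp(y) - 19)*exp(y)/(36*exp(6*y) + 48*exp(5*y) - 20*exp(4*y) + 25*exp(2*y) - 12*exp(y) + 4)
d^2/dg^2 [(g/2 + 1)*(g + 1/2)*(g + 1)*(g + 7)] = 6*g^2 + 63*g/2 + 28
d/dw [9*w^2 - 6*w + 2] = 18*w - 6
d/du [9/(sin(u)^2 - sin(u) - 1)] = 9*(1 - 2*sin(u))*cos(u)/(sin(u) + cos(u)^2)^2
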